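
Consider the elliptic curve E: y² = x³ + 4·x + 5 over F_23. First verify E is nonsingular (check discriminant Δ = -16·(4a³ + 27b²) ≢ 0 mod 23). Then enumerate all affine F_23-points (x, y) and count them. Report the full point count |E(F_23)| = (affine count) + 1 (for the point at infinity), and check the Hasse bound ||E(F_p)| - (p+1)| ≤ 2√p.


Affine points = {(4, 4), (4, 19), (5, 9), (5, 14), (7, 10), (7, 13), (11, 0), (13, 0), (15, 6), (15, 17), (16, 5), (16, 18), (17, 8), (17, 15), (20, 9), (20, 14), (21, 9), (21, 14), (22, 0)}; affine count = 19; |E(F_23)| = 20.

Discriminant check: Δ ∝ 4a³ + 27b² = 4·4³ + 27·5² = 4·64 + 27·25 ≡ 11 (mod 23). Nonzero ⇒ E is nonsingular.
For each x ∈ F_23, compute rhs = x³ + 4·x + 5 mod 23, then count y ∈ F_23 with y² ≡ rhs.
  x = 0: rhs = 5, matching y values: none (0 points).
  x = 1: rhs = 10, matching y values: none (0 points).
  x = 2: rhs = 21, matching y values: none (0 points).
  x = 3: rhs = 21, matching y values: none (0 points).
  x = 4: rhs = 16, matching y values: 4, 19 (2 points).
  x = 5: rhs = 12, matching y values: 9, 14 (2 points).
  x = 6: rhs = 15, matching y values: none (0 points).
  x = 7: rhs = 8, matching y values: 10, 13 (2 points).
  x = 8: rhs = 20, matching y values: none (0 points).
  x = 9: rhs = 11, matching y values: none (0 points).
  x = 10: rhs = 10, matching y values: none (0 points).
  x = 11: rhs = 0, matching y values: 0 (1 points).
  x = 12: rhs = 10, matching y values: none (0 points).
  x = 13: rhs = 0, matching y values: 0 (1 points).
  x = 14: rhs = 22, matching y values: none (0 points).
  x = 15: rhs = 13, matching y values: 6, 17 (2 points).
  x = 16: rhs = 2, matching y values: 5, 18 (2 points).
  x = 17: rhs = 18, matching y values: 8, 15 (2 points).
  x = 18: rhs = 21, matching y values: none (0 points).
  x = 19: rhs = 17, matching y values: none (0 points).
  x = 20: rhs = 12, matching y values: 9, 14 (2 points).
  x = 21: rhs = 12, matching y values: 9, 14 (2 points).
  x = 22: rhs = 0, matching y values: 0 (1 points).
Total affine count: 19.
Full point count |E(F_23)| = 19 + 1 = 20.
Hasse bound: |20 − (23+1)| = |-4| = 4 ≤ 2√23 ≈ 9.5917 ✓.


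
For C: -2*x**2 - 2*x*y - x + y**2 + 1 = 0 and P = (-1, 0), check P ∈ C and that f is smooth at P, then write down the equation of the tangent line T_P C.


Tangent line at P: 3*x + 2*y + 3 = 0.

Step 1: f(-1, 0) = 0, so P lies on C.
Step 2: partial derivatives
  f_x(x, y) = -4*x - 2*y - 1, f_y(x, y) = -2*x + 2*y.
  f_x(P) = 3, f_y(P) = 2 (gradient nonzero, so P is smooth).
Step 3: tangent line at P: 3·(x − -1) + 2·(y − 0) = 0.
Expanding: 3*x + 2*y + 3 = 0.


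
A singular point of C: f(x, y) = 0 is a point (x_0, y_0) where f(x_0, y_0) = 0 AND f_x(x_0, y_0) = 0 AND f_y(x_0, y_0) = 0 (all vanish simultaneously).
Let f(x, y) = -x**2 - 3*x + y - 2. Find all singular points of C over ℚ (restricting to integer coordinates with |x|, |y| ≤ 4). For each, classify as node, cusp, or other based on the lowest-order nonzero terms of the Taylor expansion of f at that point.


No singular points in the scanned grid; C is smooth there.

Compute partial derivatives:
  f_x = -2*x - 3.
  f_y = 1.
f_y = 1 is a nonzero constant, so f_y never vanishes: no point (x, y) can satisfy f = f_x = f_y = 0. In particular no (x, y) ∈ {−4, ..., 4}² is singular; the curve is smooth.


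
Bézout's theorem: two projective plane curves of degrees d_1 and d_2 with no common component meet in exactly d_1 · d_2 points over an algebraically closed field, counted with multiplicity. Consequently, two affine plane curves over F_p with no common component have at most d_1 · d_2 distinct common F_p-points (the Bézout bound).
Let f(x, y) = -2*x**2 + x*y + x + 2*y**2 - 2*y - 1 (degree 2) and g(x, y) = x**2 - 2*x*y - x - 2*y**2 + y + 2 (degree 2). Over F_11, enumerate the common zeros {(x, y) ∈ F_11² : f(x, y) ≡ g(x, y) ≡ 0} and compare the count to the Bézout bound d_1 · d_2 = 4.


Common zeros: ∅; count = 0; Bézout bound = 4.

deg(f) = 2, deg(g) = 2, so Bézout bound = 4.
Scan x ∈ F_11. For each x, list the y ∈ F_11 with f(x, y) ≡ 0 and those with g(x, y) ≡ 0 (mod 11); the common zeros in that column are the intersection.
  x = 0: f ≡ 0 at y ∈ {3, 9}; g ≡ 0 at y ∈ ∅; common: ∅.
  x = 1: f ≡ 0 at y ∈ ∅; g ≡ 0 at y ∈ ∅; common: ∅.
  x = 2: f ≡ 0 at y ∈ {3, 8}; g ≡ 0 at y ∈ ∅; common: ∅.
  x = 3: f ≡ 0 at y ∈ ∅; g ≡ 0 at y ∈ {4, 10}; common: ∅.
  x = 4: f ≡ 0 at y ∈ {4, 6}; g ≡ 0 at y ∈ ∅; common: ∅.
  x = 5: f ≡ 0 at y ∈ {6, 9}; g ≡ 0 at y ∈ {0, 1}; common: ∅.
  x = 6: f ≡ 0 at y ∈ ∅; g ≡ 0 at y ∈ {4, 7}; common: ∅.
  x = 7: f ≡ 0 at y ∈ ∅; g ≡ 0 at y ∈ {0, 10}; common: ∅.
  x = 8: f ≡ 0 at y ∈ {0, 8}; g ≡ 0 at y ∈ ∅; common: ∅.
  x = 9: f ≡ 0 at y ∈ {0, 2}; g ≡ 0 at y ∈ {1, 7}; common: ∅.
  x = 10: f ≡ 0 at y ∈ ∅; g ≡ 0 at y ∈ ∅; common: ∅.
Collecting: common zeros = ∅, so the count is 0.
Comparison with the Bézout bound: 0 ≤ 4 = deg(f)·deg(g), as expected for curves with no common component (the affine F_11-count falls short of the bound because intersections may lie at infinity, over extension fields, or carry multiplicity).


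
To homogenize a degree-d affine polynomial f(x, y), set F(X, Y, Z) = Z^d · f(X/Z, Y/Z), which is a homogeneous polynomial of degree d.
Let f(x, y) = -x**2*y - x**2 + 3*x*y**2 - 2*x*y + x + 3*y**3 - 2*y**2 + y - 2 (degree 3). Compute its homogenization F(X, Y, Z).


F(X, Y, Z) = -X**2*Y - X**2*Z + 3*X*Y**2 - 2*X*Y*Z + X*Z**2 + 3*Y**3 - 2*Y**2*Z + Y*Z**2 - 2*Z**3

deg(f) = 3.
Substitute x = X/Z, y = Y/Z into f, then multiply by Z^3.
  monomial -1·x^2·y^1 ↦ -1·X^2·Y^1·Z^0.
  monomial -1·x^2·y^0 ↦ -1·X^2·Y^0·Z^1.
  monomial 3·x^1·y^2 ↦ 3·X^1·Y^2·Z^0.
  monomial -2·x^1·y^1 ↦ -2·X^1·Y^1·Z^1.
  monomial 1·x^1·y^0 ↦ 1·X^1·Y^0·Z^2.
  monomial 3·x^0·y^3 ↦ 3·X^0·Y^3·Z^0.
  monomial -2·x^0·y^2 ↦ -2·X^0·Y^2·Z^1.
  monomial 1·x^0·y^1 ↦ 1·X^0·Y^1·Z^2.
  monomial -2·x^0·y^0 ↦ -2·X^0·Y^0·Z^3.
Collecting: F(X, Y, Z) = -X**2*Y - X**2*Z + 3*X*Y**2 - 2*X*Y*Z + X*Z**2 + 3*Y**3 - 2*Y**2*Z + Y*Z**2 - 2*Z**3.


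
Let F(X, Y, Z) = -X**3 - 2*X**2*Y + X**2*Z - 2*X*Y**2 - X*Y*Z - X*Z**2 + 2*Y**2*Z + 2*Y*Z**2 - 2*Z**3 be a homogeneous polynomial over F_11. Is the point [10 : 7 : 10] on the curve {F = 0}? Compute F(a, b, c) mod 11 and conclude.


F(10,7,10) ≡ 7 (mod 11); P is NOT on the curve.

Evaluate F(10, 7, 10) term-by-term (mod 11).
  -X**3 ↦ -1·1000·1·1 = -1000
  -2*X**2*Y ↦ -2·100·7·1 = -1400
  X**2*Z ↦ 1·100·1·10 = 1000
  -2*X*Y**2 ↦ -2·10·49·1 = -980
  -X*Y*Z ↦ -1·10·7·10 = -700
  -X*Z**2 ↦ -1·10·1·100 = -1000
  2*Y**2*Z ↦ 2·1·49·10 = 980
  2*Y*Z**2 ↦ 2·1·7·100 = 1400
  -2*Z**3 ↦ -2·1·1·1000 = -2000
Sum: F(10, 7, 10) = (-1000) + (-1400) + (1000) + (-980) + (-700) + (-1000) + (980) + (1400) + (-2000) = -3700.
Reducing mod 11: -3700 ≡ 7 (mod 11).
Since F(a, b, c) ≡ 7 ≠ 0 (mod 11), P does NOT lie on the curve.


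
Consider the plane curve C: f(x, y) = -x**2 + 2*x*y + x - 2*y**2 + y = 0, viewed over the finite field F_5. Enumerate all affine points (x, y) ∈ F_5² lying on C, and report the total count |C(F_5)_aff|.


Affine F_5-points: {(0, 0), (0, 3), (1, 0), (1, 4), (2, 2), (2, 3), (3, 2), (3, 4), (4, 1)}; count = 9.

For each of the 25 pairs (x, y) ∈ F_5², evaluate f(x, y) mod 5. Record the zeros.
  x = 0: [0↦0, 1↦4, 2↦4, 3↦0, 4↦2]  zeros at y ∈ {0, 3}
  x = 1: [0↦0, 1↦1, 2↦3, 3↦1, 4↦0]  zeros at y ∈ {0, 4}
  x = 2: [0↦3, 1↦1, 2↦0, 3↦0, 4↦1]  zeros at y ∈ {2, 3}
  x = 3: [0↦4, 1↦4, 2↦0, 3↦2, 4↦0]  zeros at y ∈ {2, 4}
  x = 4: [0↦3, 1↦0, 2↦3, 3↦2, 4↦2]  zeros at y ∈ {1}
Collecting zeros: affine points = {(0, 0), (0, 3), (1, 0), (1, 4), (2, 2), (2, 3), (3, 2), (3, 4), (4, 1)}.
Total count |C(F_5)_aff| = 9.


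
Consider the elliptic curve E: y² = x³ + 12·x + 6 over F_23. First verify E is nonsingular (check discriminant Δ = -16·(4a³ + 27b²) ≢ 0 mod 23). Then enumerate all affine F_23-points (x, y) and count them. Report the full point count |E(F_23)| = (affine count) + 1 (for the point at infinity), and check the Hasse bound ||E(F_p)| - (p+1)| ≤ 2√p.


Affine points = {(0, 11), (0, 12), (3, 0), (4, 7), (4, 16), (6, 8), (6, 15), (8, 4), (8, 19), (13, 6), (13, 17), (16, 4), (16, 19), (19, 3), (19, 20), (20, 9), (20, 14), (22, 4), (22, 19)}; affine count = 19; |E(F_23)| = 20.

Discriminant check: Δ ∝ 4a³ + 27b² = 4·12³ + 27·6² = 4·1728 + 27·36 ≡ 18 (mod 23). Nonzero ⇒ E is nonsingular.
For each x ∈ F_23, compute rhs = x³ + 12·x + 6 mod 23, then count y ∈ F_23 with y² ≡ rhs.
  x = 0: rhs = 6, matching y values: 11, 12 (2 points).
  x = 1: rhs = 19, matching y values: none (0 points).
  x = 2: rhs = 15, matching y values: none (0 points).
  x = 3: rhs = 0, matching y values: 0 (1 points).
  x = 4: rhs = 3, matching y values: 7, 16 (2 points).
  x = 5: rhs = 7, matching y values: none (0 points).
  x = 6: rhs = 18, matching y values: 8, 15 (2 points).
  x = 7: rhs = 19, matching y values: none (0 points).
  x = 8: rhs = 16, matching y values: 4, 19 (2 points).
  x = 9: rhs = 15, matching y values: none (0 points).
  x = 10: rhs = 22, matching y values: none (0 points).
  x = 11: rhs = 20, matching y values: none (0 points).
  x = 12: rhs = 15, matching y values: none (0 points).
  x = 13: rhs = 13, matching y values: 6, 17 (2 points).
  x = 14: rhs = 20, matching y values: none (0 points).
  x = 15: rhs = 19, matching y values: none (0 points).
  x = 16: rhs = 16, matching y values: 4, 19 (2 points).
  x = 17: rhs = 17, matching y values: none (0 points).
  x = 18: rhs = 5, matching y values: none (0 points).
  x = 19: rhs = 9, matching y values: 3, 20 (2 points).
  x = 20: rhs = 12, matching y values: 9, 14 (2 points).
  x = 21: rhs = 20, matching y values: none (0 points).
  x = 22: rhs = 16, matching y values: 4, 19 (2 points).
Total affine count: 19.
Full point count |E(F_23)| = 19 + 1 = 20.
Hasse bound: |20 − (23+1)| = |-4| = 4 ≤ 2√23 ≈ 9.5917 ✓.


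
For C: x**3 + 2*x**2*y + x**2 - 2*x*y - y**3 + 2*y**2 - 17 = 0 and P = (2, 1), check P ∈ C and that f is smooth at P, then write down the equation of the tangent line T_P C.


Tangent line at P: 22*x + 5*y - 49 = 0.

Step 1: f(2, 1) = 0, so P lies on C.
Step 2: partial derivatives
  f_x(x, y) = 3*x**2 + 4*x*y + 2*x - 2*y, f_y(x, y) = 2*x**2 - 2*x - 3*y**2 + 4*y.
  f_x(P) = 22, f_y(P) = 5 (gradient nonzero, so P is smooth).
Step 3: tangent line at P: 22·(x − 2) + 5·(y − 1) = 0.
Expanding: 22*x + 5*y - 49 = 0.


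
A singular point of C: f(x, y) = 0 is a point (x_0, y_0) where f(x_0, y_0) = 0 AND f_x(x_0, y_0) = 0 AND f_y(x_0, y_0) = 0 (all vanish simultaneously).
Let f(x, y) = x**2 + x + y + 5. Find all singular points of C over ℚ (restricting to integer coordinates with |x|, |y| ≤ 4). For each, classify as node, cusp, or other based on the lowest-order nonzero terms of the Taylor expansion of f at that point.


No singular points in the scanned grid; C is smooth there.

Compute partial derivatives:
  f_x = 2*x + 1.
  f_y = 1.
f_y = 1 is a nonzero constant, so f_y never vanishes: no point (x, y) can satisfy f = f_x = f_y = 0. In particular no (x, y) ∈ {−4, ..., 4}² is singular; the curve is smooth.


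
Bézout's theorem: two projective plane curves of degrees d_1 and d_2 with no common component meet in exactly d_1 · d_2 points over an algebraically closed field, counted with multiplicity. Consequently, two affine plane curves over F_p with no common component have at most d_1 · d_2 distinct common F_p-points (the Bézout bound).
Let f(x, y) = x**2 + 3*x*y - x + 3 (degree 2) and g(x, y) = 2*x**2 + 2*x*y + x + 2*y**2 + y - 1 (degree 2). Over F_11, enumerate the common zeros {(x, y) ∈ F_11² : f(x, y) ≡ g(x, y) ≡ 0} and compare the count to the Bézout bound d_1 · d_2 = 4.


Common zeros: {(6, 0), (7, 1)}; count = 2; Bézout bound = 4.

deg(f) = 2, deg(g) = 2, so Bézout bound = 4.
Scan x ∈ F_11. For each x, list the y ∈ F_11 with f(x, y) ≡ 0 and those with g(x, y) ≡ 0 (mod 11); the common zeros in that column are the intersection.
  x = 0: f ≡ 0 at y ∈ ∅; g ≡ 0 at y ∈ {6, 10}; common: ∅.
  x = 1: f ≡ 0 at y ∈ {10}; g ≡ 0 at y ∈ {7, 8}; common: ∅.
  x = 2: f ≡ 0 at y ∈ {1}; g ≡ 0 at y ∈ ∅; common: ∅.
  x = 3: f ≡ 0 at y ∈ {10}; g ≡ 0 at y ∈ ∅; common: ∅.
  x = 4: f ≡ 0 at y ∈ {7}; g ≡ 0 at y ∈ ∅; common: ∅.
  x = 5: f ≡ 0 at y ∈ {8}; g ≡ 0 at y ∈ ∅; common: ∅.
  x = 6: f ≡ 0 at y ∈ {0}; g ≡ 0 at y ∈ {0, 10}; common: {0}.
  x = 7: f ≡ 0 at y ∈ {1}; g ≡ 0 at y ∈ {1, 8}; common: {1}.
  x = 8: f ≡ 0 at y ∈ {9}; g ≡ 0 at y ∈ {1, 7}; common: ∅.
  x = 9: f ≡ 0 at y ∈ {7}; g ≡ 0 at y ∈ ∅; common: ∅.
  x = 10: f ≡ 0 at y ∈ {9}; g ≡ 0 at y ∈ {0, 6}; common: ∅.
Collecting: common zeros = {(6, 0), (7, 1)}, so the count is 2.
Comparison with the Bézout bound: 2 ≤ 4 = deg(f)·deg(g), as expected for curves with no common component (the affine F_11-count falls short of the bound because intersections may lie at infinity, over extension fields, or carry multiplicity).


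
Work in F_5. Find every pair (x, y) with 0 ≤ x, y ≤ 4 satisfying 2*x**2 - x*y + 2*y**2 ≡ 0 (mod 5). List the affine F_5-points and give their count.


Affine F_5-points: {(0, 0), (1, 4), (2, 3), (3, 2), (4, 1)}; count = 5.

For each of the 25 pairs (x, y) ∈ F_5², evaluate f(x, y) mod 5. Record the zeros.
  x = 0: [0↦0, 1↦2, 2↦3, 3↦3, 4↦2]  zeros at y ∈ {0}
  x = 1: [0↦2, 1↦3, 2↦3, 3↦2, 4↦0]  zeros at y ∈ {4}
  x = 2: [0↦3, 1↦3, 2↦2, 3↦0, 4↦2]  zeros at y ∈ {3}
  x = 3: [0↦3, 1↦2, 2↦0, 3↦2, 4↦3]  zeros at y ∈ {2}
  x = 4: [0↦2, 1↦0, 2↦2, 3↦3, 4↦3]  zeros at y ∈ {1}
Collecting zeros: affine points = {(0, 0), (1, 4), (2, 3), (3, 2), (4, 1)}.
Total count |C(F_5)_aff| = 5.


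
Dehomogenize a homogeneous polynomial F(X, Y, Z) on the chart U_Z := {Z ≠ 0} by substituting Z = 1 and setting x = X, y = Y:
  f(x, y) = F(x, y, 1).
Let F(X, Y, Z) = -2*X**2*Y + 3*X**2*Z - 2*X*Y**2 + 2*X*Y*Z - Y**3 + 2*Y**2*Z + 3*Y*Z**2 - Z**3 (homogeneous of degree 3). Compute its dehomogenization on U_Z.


f(x, y) = -2*x**2*y + 3*x**2 - 2*x*y**2 + 2*x*y - y**3 + 2*y**2 + 3*y - 1

On U_Z we set Z = 1. Each monomial c·X^i·Y^j·Z^k in F becomes c·x^i·y^j·1^k = c·x^i·y^j.
Substituting Z = 1: F(X, Y, 1) = -2*x**2*y + 3*x**2 - 2*x*y**2 + 2*x*y - y**3 + 2*y**2 + 3*y - 1.
Note: deg(f) ≤ deg(F) = 3; strict inequality happens when F is divisible by Z (lost terms).


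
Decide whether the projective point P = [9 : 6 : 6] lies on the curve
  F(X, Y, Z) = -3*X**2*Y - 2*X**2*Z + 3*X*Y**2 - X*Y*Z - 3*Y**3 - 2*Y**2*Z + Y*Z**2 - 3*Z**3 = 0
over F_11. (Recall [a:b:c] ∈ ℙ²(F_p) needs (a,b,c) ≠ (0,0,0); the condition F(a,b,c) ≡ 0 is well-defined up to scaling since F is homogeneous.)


F(9,6,6) ≡ 6 (mod 11); P is NOT on the curve.

Evaluate F(9, 6, 6) term-by-term (mod 11).
  -3*X**2*Y ↦ -3·81·6·1 = -1458
  -2*X**2*Z ↦ -2·81·1·6 = -972
  3*X*Y**2 ↦ 3·9·36·1 = 972
  -X*Y*Z ↦ -1·9·6·6 = -324
  -3*Y**3 ↦ -3·1·216·1 = -648
  -2*Y**2*Z ↦ -2·1·36·6 = -432
  Y*Z**2 ↦ 1·1·6·36 = 216
  -3*Z**3 ↦ -3·1·1·216 = -648
Sum: F(9, 6, 6) = (-1458) + (-972) + (972) + (-324) + (-648) + (-432) + (216) + (-648) = -3294.
Reducing mod 11: -3294 ≡ 6 (mod 11).
Since F(a, b, c) ≡ 6 ≠ 0 (mod 11), P does NOT lie on the curve.


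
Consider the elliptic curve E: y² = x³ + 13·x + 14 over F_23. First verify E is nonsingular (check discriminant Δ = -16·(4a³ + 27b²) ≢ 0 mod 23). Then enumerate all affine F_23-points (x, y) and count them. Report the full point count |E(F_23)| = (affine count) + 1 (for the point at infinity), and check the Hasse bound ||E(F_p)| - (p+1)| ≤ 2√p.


Affine points = {(2, 5), (2, 18), (6, 3), (6, 20), (8, 3), (8, 20), (9, 3), (9, 20), (11, 4), (11, 19), (12, 9), (12, 14), (18, 10), (18, 13), (19, 6), (19, 17), (21, 7), (21, 16), (22, 0)}; affine count = 19; |E(F_23)| = 20.

Discriminant check: Δ ∝ 4a³ + 27b² = 4·13³ + 27·14² = 4·2197 + 27·196 ≡ 4 (mod 23). Nonzero ⇒ E is nonsingular.
For each x ∈ F_23, compute rhs = x³ + 13·x + 14 mod 23, then count y ∈ F_23 with y² ≡ rhs.
  x = 0: rhs = 14, matching y values: none (0 points).
  x = 1: rhs = 5, matching y values: none (0 points).
  x = 2: rhs = 2, matching y values: 5, 18 (2 points).
  x = 3: rhs = 11, matching y values: none (0 points).
  x = 4: rhs = 15, matching y values: none (0 points).
  x = 5: rhs = 20, matching y values: none (0 points).
  x = 6: rhs = 9, matching y values: 3, 20 (2 points).
  x = 7: rhs = 11, matching y values: none (0 points).
  x = 8: rhs = 9, matching y values: 3, 20 (2 points).
  x = 9: rhs = 9, matching y values: 3, 20 (2 points).
  x = 10: rhs = 17, matching y values: none (0 points).
  x = 11: rhs = 16, matching y values: 4, 19 (2 points).
  x = 12: rhs = 12, matching y values: 9, 14 (2 points).
  x = 13: rhs = 11, matching y values: none (0 points).
  x = 14: rhs = 19, matching y values: none (0 points).
  x = 15: rhs = 19, matching y values: none (0 points).
  x = 16: rhs = 17, matching y values: none (0 points).
  x = 17: rhs = 19, matching y values: none (0 points).
  x = 18: rhs = 8, matching y values: 10, 13 (2 points).
  x = 19: rhs = 13, matching y values: 6, 17 (2 points).
  x = 20: rhs = 17, matching y values: none (0 points).
  x = 21: rhs = 3, matching y values: 7, 16 (2 points).
  x = 22: rhs = 0, matching y values: 0 (1 points).
Total affine count: 19.
Full point count |E(F_23)| = 19 + 1 = 20.
Hasse bound: |20 − (23+1)| = |-4| = 4 ≤ 2√23 ≈ 9.5917 ✓.


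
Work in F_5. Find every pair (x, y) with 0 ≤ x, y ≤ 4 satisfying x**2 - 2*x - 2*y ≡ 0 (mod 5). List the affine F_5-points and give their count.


Affine F_5-points: {(0, 0), (1, 2), (2, 0), (3, 4), (4, 4)}; count = 5.

For each of the 25 pairs (x, y) ∈ F_5², evaluate f(x, y) mod 5. Record the zeros.
  x = 0: [0↦0, 1↦3, 2↦1, 3↦4, 4↦2]  zeros at y ∈ {0}
  x = 1: [0↦4, 1↦2, 2↦0, 3↦3, 4↦1]  zeros at y ∈ {2}
  x = 2: [0↦0, 1↦3, 2↦1, 3↦4, 4↦2]  zeros at y ∈ {0}
  x = 3: [0↦3, 1↦1, 2↦4, 3↦2, 4↦0]  zeros at y ∈ {4}
  x = 4: [0↦3, 1↦1, 2↦4, 3↦2, 4↦0]  zeros at y ∈ {4}
Collecting zeros: affine points = {(0, 0), (1, 2), (2, 0), (3, 4), (4, 4)}.
Total count |C(F_5)_aff| = 5.


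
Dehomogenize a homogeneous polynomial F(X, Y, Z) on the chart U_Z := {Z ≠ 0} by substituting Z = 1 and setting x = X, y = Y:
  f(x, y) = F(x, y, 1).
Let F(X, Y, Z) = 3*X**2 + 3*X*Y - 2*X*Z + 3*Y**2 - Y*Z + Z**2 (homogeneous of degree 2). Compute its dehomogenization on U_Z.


f(x, y) = 3*x**2 + 3*x*y - 2*x + 3*y**2 - y + 1

On U_Z we set Z = 1. Each monomial c·X^i·Y^j·Z^k in F becomes c·x^i·y^j·1^k = c·x^i·y^j.
Substituting Z = 1: F(X, Y, 1) = 3*x**2 + 3*x*y - 2*x + 3*y**2 - y + 1.
Note: deg(f) ≤ deg(F) = 2; strict inequality happens when F is divisible by Z (lost terms).


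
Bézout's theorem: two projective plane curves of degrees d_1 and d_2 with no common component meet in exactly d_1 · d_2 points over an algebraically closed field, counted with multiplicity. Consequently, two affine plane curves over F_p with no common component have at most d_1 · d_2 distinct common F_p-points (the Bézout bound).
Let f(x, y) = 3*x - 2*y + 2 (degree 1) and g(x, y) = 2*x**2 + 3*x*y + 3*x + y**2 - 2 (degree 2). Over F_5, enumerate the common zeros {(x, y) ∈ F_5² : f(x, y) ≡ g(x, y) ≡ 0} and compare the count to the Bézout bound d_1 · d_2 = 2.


Common zeros: {(4, 2)}; count = 1; Bézout bound = 2.

deg(f) = 1, deg(g) = 2, so Bézout bound = 2.
Scan x ∈ F_5. For each x, list the y ∈ F_5 with f(x, y) ≡ 0 and those with g(x, y) ≡ 0 (mod 5); the common zeros in that column are the intersection.
  x = 0: f ≡ 0 at y ∈ {1}; g ≡ 0 at y ∈ ∅; common: ∅.
  x = 1: f ≡ 0 at y ∈ {0}; g ≡ 0 at y ∈ ∅; common: ∅.
  x = 2: f ≡ 0 at y ∈ {4}; g ≡ 0 at y ∈ ∅; common: ∅.
  x = 3: f ≡ 0 at y ∈ {3}; g ≡ 0 at y ∈ {0, 1}; common: ∅.
  x = 4: f ≡ 0 at y ∈ {2}; g ≡ 0 at y ∈ {1, 2}; common: {2}.
Collecting: common zeros = {(4, 2)}, so the count is 1.
Comparison with the Bézout bound: 1 ≤ 2 = deg(f)·deg(g), as expected for curves with no common component (the affine F_5-count falls short of the bound because intersections may lie at infinity, over extension fields, or carry multiplicity).


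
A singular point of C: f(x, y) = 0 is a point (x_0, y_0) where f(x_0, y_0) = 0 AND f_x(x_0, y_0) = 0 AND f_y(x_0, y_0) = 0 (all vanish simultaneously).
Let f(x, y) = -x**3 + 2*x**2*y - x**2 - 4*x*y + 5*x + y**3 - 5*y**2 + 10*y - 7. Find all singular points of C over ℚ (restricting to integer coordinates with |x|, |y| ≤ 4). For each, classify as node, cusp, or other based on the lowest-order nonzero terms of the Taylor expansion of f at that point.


Singular points: {(1, 2)}; classification: cusp.

Compute partial derivatives:
  f_x = -3*x**2 + 4*x*y - 2*x - 4*y + 5.
  f_y = 2*x**2 - 4*x + 3*y**2 - 10*y + 10.
Scan x_0 ∈ {−4, ..., 4}. For each x_0, f_y(x_0, y) is a polynomial in y; find its integer roots y ∈ {−4, ..., 4}, then test f_x and f at those candidates.
  x = -4: f_y(-4, y) = 3*y**2 - 10*y + 58; no integer root y with |y| ≤ 4.
  x = -3: f_y(-3, y) = 3*y**2 - 10*y + 40; no integer root y with |y| ≤ 4.
  x = -2: f_y(-2, y) = 3*y**2 - 10*y + 26; no integer root y with |y| ≤ 4.
  x = -1: f_y(-1, y) = 3*y**2 - 10*y + 16; no integer root y with |y| ≤ 4.
  x = 0: f_y(0, y) = 3*y**2 - 10*y + 10; no integer root y with |y| ≤ 4.
  x = 1: f_y(1, y) = 3*y**2 - 10*y + 8; vanishes at y ∈ {2}. (1, 2): f_x = 0, f = 0 — SINGULAR.
  x = 2: f_y(2, y) = 3*y**2 - 10*y + 10; no integer root y with |y| ≤ 4.
  x = 3: f_y(3, y) = 3*y**2 - 10*y + 16; no integer root y with |y| ≤ 4.
  x = 4: f_y(4, y) = 3*y**2 - 10*y + 26; no integer root y with |y| ≤ 4.
Only singular point on the grid: (1, 2).
Classify: substitute x = 1 + u, y = 2 + v and expand: f = -u**3 + 2*u**2*v + v**3 + v**2.
No constant or linear terms (consistent with a singular point). Quadratic part: v**2. Cubic part: -u**3 + 2*u**2*v + v**3.
The quadratic part v**2 is a perfect square, so there is a single (double) tangent line v = 0, i.e. y = 2. Restricting the cubic part to that line (v = 0) leaves -u**3 ≠ 0, so f is not divisible by v and the branch is v² ≈ u**3 to lowest order — this is a cusp.
Classification: cusp.


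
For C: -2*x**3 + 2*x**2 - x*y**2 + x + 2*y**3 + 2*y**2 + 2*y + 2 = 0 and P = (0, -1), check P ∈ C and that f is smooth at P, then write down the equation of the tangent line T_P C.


Tangent line at P: 4*y + 4 = 0.

Step 1: f(0, -1) = 0, so P lies on C.
Step 2: partial derivatives
  f_x(x, y) = -6*x**2 + 4*x - y**2 + 1, f_y(x, y) = -2*x*y + 6*y**2 + 4*y + 2.
  f_x(P) = 0, f_y(P) = 4 (gradient nonzero, so P is smooth).
Step 3: tangent line at P: 0·(x − 0) + 4·(y − -1) = 0.
Expanding: 4*y + 4 = 0.


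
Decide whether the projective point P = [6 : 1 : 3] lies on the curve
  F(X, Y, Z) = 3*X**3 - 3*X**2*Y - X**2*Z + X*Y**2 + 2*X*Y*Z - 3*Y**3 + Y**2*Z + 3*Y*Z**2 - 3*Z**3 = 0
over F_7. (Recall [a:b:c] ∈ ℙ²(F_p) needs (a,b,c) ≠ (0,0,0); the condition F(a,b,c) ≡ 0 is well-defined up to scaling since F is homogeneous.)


F(6,1,3) ≡ 0 (mod 7); P is on the curve.

Evaluate F(6, 1, 3) term-by-term (mod 7).
  3*X**3 ↦ 3·216·1·1 = 648
  -3*X**2*Y ↦ -3·36·1·1 = -108
  -X**2*Z ↦ -1·36·1·3 = -108
  X*Y**2 ↦ 1·6·1·1 = 6
  2*X*Y*Z ↦ 2·6·1·3 = 36
  -3*Y**3 ↦ -3·1·1·1 = -3
  Y**2*Z ↦ 1·1·1·3 = 3
  3*Y*Z**2 ↦ 3·1·1·9 = 27
  -3*Z**3 ↦ -3·1·1·27 = -81
Sum: F(6, 1, 3) = (648) + (-108) + (-108) + (6) + (36) + (-3) + (3) + (27) + (-81) = 420.
Reducing mod 7: 420 ≡ 0 (mod 7).
Since F(a, b, c) ≡ 0 (mod 7), P lies on the curve.


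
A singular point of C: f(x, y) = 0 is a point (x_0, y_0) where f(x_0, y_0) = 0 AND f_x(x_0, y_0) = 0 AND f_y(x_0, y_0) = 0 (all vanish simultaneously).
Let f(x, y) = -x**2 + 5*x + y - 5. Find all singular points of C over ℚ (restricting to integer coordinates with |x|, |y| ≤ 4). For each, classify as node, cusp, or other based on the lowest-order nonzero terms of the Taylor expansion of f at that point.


No singular points in the scanned grid; C is smooth there.

Compute partial derivatives:
  f_x = 5 - 2*x.
  f_y = 1.
f_y = 1 is a nonzero constant, so f_y never vanishes: no point (x, y) can satisfy f = f_x = f_y = 0. In particular no (x, y) ∈ {−4, ..., 4}² is singular; the curve is smooth.


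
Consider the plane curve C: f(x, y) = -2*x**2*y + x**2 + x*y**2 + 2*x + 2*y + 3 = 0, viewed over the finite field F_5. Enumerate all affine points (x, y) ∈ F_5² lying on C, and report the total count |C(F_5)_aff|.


Affine F_5-points: {(0, 1), (1, 2), (1, 3), (3, 1)}; count = 4.

For each of the 25 pairs (x, y) ∈ F_5², evaluate f(x, y) mod 5. Record the zeros.
  x = 0: [0↦3, 1↦0, 2↦2, 3↦4, 4↦1]  zeros at y ∈ {1}
  x = 1: [0↦1, 1↦2, 2↦0, 3↦0, 4↦2]  zeros at y ∈ {2, 3}
  x = 2: [0↦1, 1↦2, 2↦2, 3↦1, 4↦4]  zeros at y ∈ ∅
  x = 3: [0↦3, 1↦0, 2↦3, 3↦2, 4↦2]  zeros at y ∈ {1}
  x = 4: [0↦2, 1↦1, 2↦3, 3↦3, 4↦1]  zeros at y ∈ ∅
Collecting zeros: affine points = {(0, 1), (1, 2), (1, 3), (3, 1)}.
Total count |C(F_5)_aff| = 4.


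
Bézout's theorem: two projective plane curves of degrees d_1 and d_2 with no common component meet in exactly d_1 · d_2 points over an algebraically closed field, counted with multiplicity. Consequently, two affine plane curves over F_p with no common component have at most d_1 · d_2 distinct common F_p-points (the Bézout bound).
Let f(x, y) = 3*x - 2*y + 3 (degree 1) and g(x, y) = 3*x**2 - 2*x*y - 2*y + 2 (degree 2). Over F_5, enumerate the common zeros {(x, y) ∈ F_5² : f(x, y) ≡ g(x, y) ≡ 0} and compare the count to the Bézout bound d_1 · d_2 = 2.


Common zeros: {(4, 0)}; count = 1; Bézout bound = 2.

deg(f) = 1, deg(g) = 2, so Bézout bound = 2.
Scan x ∈ F_5. For each x, list the y ∈ F_5 with f(x, y) ≡ 0 and those with g(x, y) ≡ 0 (mod 5); the common zeros in that column are the intersection.
  x = 0: f ≡ 0 at y ∈ {4}; g ≡ 0 at y ∈ {1}; common: ∅.
  x = 1: f ≡ 0 at y ∈ {3}; g ≡ 0 at y ∈ {0}; common: ∅.
  x = 2: f ≡ 0 at y ∈ {2}; g ≡ 0 at y ∈ {4}; common: ∅.
  x = 3: f ≡ 0 at y ∈ {1}; g ≡ 0 at y ∈ {3}; common: ∅.
  x = 4: f ≡ 0 at y ∈ {0}; g ≡ 0 at y ∈ {0, 1, 2, 3, 4}; common: {0}.
Collecting: common zeros = {(4, 0)}, so the count is 1.
Comparison with the Bézout bound: 1 ≤ 2 = deg(f)·deg(g), as expected for curves with no common component (the affine F_5-count falls short of the bound because intersections may lie at infinity, over extension fields, or carry multiplicity).


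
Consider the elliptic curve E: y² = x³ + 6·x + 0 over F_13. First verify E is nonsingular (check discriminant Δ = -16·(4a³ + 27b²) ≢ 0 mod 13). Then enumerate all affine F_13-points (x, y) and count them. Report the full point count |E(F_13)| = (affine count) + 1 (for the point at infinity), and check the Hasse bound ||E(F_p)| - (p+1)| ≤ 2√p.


Affine points = {(0, 0), (4, 6), (4, 7), (5, 5), (5, 8), (8, 1), (8, 12), (9, 4), (9, 9)}; affine count = 9; |E(F_13)| = 10.

Discriminant check: Δ ∝ 4a³ + 27b² = 4·6³ + 27·0² = 4·216 + 27·0 ≡ 6 (mod 13). Nonzero ⇒ E is nonsingular.
For each x ∈ F_13, compute rhs = x³ + 6·x + 0 mod 13, then count y ∈ F_13 with y² ≡ rhs.
  x = 0: rhs = 0, matching y values: 0 (1 points).
  x = 1: rhs = 7, matching y values: none (0 points).
  x = 2: rhs = 7, matching y values: none (0 points).
  x = 3: rhs = 6, matching y values: none (0 points).
  x = 4: rhs = 10, matching y values: 6, 7 (2 points).
  x = 5: rhs = 12, matching y values: 5, 8 (2 points).
  x = 6: rhs = 5, matching y values: none (0 points).
  x = 7: rhs = 8, matching y values: none (0 points).
  x = 8: rhs = 1, matching y values: 1, 12 (2 points).
  x = 9: rhs = 3, matching y values: 4, 9 (2 points).
  x = 10: rhs = 7, matching y values: none (0 points).
  x = 11: rhs = 6, matching y values: none (0 points).
  x = 12: rhs = 6, matching y values: none (0 points).
Total affine count: 9.
Full point count |E(F_13)| = 9 + 1 = 10.
Hasse bound: |10 − (13+1)| = |-4| = 4 ≤ 2√13 ≈ 7.2111 ✓.


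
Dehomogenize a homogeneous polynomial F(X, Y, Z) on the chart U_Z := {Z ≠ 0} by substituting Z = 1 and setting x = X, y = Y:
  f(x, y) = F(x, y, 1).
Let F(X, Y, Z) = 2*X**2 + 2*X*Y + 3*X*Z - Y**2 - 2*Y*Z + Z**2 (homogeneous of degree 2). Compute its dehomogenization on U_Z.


f(x, y) = 2*x**2 + 2*x*y + 3*x - y**2 - 2*y + 1

On U_Z we set Z = 1. Each monomial c·X^i·Y^j·Z^k in F becomes c·x^i·y^j·1^k = c·x^i·y^j.
Substituting Z = 1: F(X, Y, 1) = 2*x**2 + 2*x*y + 3*x - y**2 - 2*y + 1.
Note: deg(f) ≤ deg(F) = 2; strict inequality happens when F is divisible by Z (lost terms).


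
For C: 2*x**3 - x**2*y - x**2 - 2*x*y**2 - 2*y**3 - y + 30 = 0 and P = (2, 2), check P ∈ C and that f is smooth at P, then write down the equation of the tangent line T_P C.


Tangent line at P: 4*x - 45*y + 82 = 0.

Step 1: f(2, 2) = 0, so P lies on C.
Step 2: partial derivatives
  f_x(x, y) = 6*x**2 - 2*x*y - 2*x - 2*y**2, f_y(x, y) = -x**2 - 4*x*y - 6*y**2 - 1.
  f_x(P) = 4, f_y(P) = -45 (gradient nonzero, so P is smooth).
Step 3: tangent line at P: 4·(x − 2) + -45·(y − 2) = 0.
Expanding: 4*x - 45*y + 82 = 0.


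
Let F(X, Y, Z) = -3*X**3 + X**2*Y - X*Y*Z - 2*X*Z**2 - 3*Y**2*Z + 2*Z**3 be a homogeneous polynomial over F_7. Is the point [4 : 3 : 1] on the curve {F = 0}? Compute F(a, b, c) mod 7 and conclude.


F(4,3,1) ≡ 0 (mod 7); P is on the curve.

Evaluate F(4, 3, 1) term-by-term (mod 7).
  -3*X**3 ↦ -3·64·1·1 = -192
  X**2*Y ↦ 1·16·3·1 = 48
  -X*Y*Z ↦ -1·4·3·1 = -12
  -2*X*Z**2 ↦ -2·4·1·1 = -8
  -3*Y**2*Z ↦ -3·1·9·1 = -27
  2*Z**3 ↦ 2·1·1·1 = 2
Sum: F(4, 3, 1) = (-192) + (48) + (-12) + (-8) + (-27) + (2) = -189.
Reducing mod 7: -189 ≡ 0 (mod 7).
Since F(a, b, c) ≡ 0 (mod 7), P lies on the curve.


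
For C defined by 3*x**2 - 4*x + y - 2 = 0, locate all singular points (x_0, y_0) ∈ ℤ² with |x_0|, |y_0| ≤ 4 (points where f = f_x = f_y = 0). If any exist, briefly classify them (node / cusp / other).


No singular points in the scanned grid; C is smooth there.

Compute partial derivatives:
  f_x = 6*x - 4.
  f_y = 1.
f_y = 1 is a nonzero constant, so f_y never vanishes: no point (x, y) can satisfy f = f_x = f_y = 0. In particular no (x, y) ∈ {−4, ..., 4}² is singular; the curve is smooth.


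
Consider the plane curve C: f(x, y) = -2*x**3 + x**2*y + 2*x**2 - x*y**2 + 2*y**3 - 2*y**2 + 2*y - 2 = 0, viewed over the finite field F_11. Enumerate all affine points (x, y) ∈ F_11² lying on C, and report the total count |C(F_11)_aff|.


Affine F_11-points: {(0, 1), (1, 1), (2, 10), (4, 3), (5, 7), (6, 1), (6, 7), (7, 6), (9, 0), (10, 5), (10, 7)}; count = 11.

For each of the 121 pairs (x, y) ∈ F_11², evaluate f(x, y) mod 11. Record the zeros.
  x = 0: [0↦9, 1↦0, 2↦10, 3↦7, 4↦3, 5↦10, 6↦7, 7↦6, 8↦8, 9↦3, 10↦3]  zeros at y ∈ {1}
  x = 1: [0↦9, 1↦0, 2↦8, 3↦1, 4↦2, 5↦1, 6↦10, 7↦8, 8↦7, 9↦8, 10↦1]  zeros at y ∈ {1}
  x = 2: [0↦1, 1↦5, 2↦2, 3↦4, 4↦1, 5↦5, 6↦6, 7↦5, 8↦3, 9↦1, 10↦0]  zeros at y ∈ {10}
  x = 3: [0↦6, 1↦3, 2↦2, 3↦4, 4↦10, 5↦10, 6↦5, 7↦7, 8↦6, 9↦3, 10↦10]  zeros at y ∈ ∅
  x = 4: [0↦1, 1↦4, 2↦7, 3↦0, 4↦6, 5↦4, 6↦6, 7↦2, 8↦4, 9↦2, 10↦8]  zeros at y ∈ {3}
  x = 5: [0↦7, 1↦7, 2↦5, 3↦2, 4↦10, 5↦8, 6↦8, 7↦0, 8↦7, 9↦8, 10↦4]  zeros at y ∈ {7}
  x = 6: [0↦1, 1↦0, 2↦6, 3↦9, 4↦10, 5↦10, 6↦10, 7↦0, 8↦3, 9↦9, 10↦8]  zeros at y ∈ {1, 7}
  x = 7: [0↦4, 1↦4, 2↦9, 3↦9, 4↦5, 5↦9, 6↦0, 7↦1, 8↦2, 9↦4, 10↦8]  zeros at y ∈ {6}
  x = 8: [0↦4, 1↦7, 2↦2, 3↦1, 4↦5, 5↦4, 6↦10, 7↦2, 8↦3, 9↦3, 10↦3]  zeros at y ∈ ∅
  x = 9: [0↦0, 1↦8, 2↦6, 3↦6, 4↦9, 5↦5, 6↦6, 7↦2, 8↦5, 9↦5, 10↦3]  zeros at y ∈ {0}
  x = 10: [0↦2, 1↦6, 2↦9, 3↦1, 4↦5, 5↦0, 6↦9, 7↦0, 8↦7, 9↦9, 10↦7]  zeros at y ∈ {5, 7}
Collecting zeros: affine points = {(0, 1), (1, 1), (2, 10), (4, 3), (5, 7), (6, 1), (6, 7), (7, 6), (9, 0), (10, 5), (10, 7)}.
Total count |C(F_11)_aff| = 11.


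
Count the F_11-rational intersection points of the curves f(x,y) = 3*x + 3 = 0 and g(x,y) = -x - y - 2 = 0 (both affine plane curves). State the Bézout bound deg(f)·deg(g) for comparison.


Common zeros: {(10, 10)}; count = 1; Bézout bound = 1.

deg(f) = 1, deg(g) = 1, so Bézout bound = 1.
Scan x ∈ F_11. For each x, list the y ∈ F_11 with f(x, y) ≡ 0 and those with g(x, y) ≡ 0 (mod 11); the common zeros in that column are the intersection.
  x = 0: f ≡ 0 at y ∈ ∅; g ≡ 0 at y ∈ {9}; common: ∅.
  x = 1: f ≡ 0 at y ∈ ∅; g ≡ 0 at y ∈ {8}; common: ∅.
  x = 2: f ≡ 0 at y ∈ ∅; g ≡ 0 at y ∈ {7}; common: ∅.
  x = 3: f ≡ 0 at y ∈ ∅; g ≡ 0 at y ∈ {6}; common: ∅.
  x = 4: f ≡ 0 at y ∈ ∅; g ≡ 0 at y ∈ {5}; common: ∅.
  x = 5: f ≡ 0 at y ∈ ∅; g ≡ 0 at y ∈ {4}; common: ∅.
  x = 6: f ≡ 0 at y ∈ ∅; g ≡ 0 at y ∈ {3}; common: ∅.
  x = 7: f ≡ 0 at y ∈ ∅; g ≡ 0 at y ∈ {2}; common: ∅.
  x = 8: f ≡ 0 at y ∈ ∅; g ≡ 0 at y ∈ {1}; common: ∅.
  x = 9: f ≡ 0 at y ∈ ∅; g ≡ 0 at y ∈ {0}; common: ∅.
  x = 10: f ≡ 0 at y ∈ {0, 1, 2, 3, 4, 5, 6, 7, 8, 9, 10}; g ≡ 0 at y ∈ {10}; common: {10}.
Collecting: common zeros = {(10, 10)}, so the count is 1.
Comparison with the Bézout bound: 1 ≤ 1 = deg(f)·deg(g), as expected for curves with no common component (the bound is attained).


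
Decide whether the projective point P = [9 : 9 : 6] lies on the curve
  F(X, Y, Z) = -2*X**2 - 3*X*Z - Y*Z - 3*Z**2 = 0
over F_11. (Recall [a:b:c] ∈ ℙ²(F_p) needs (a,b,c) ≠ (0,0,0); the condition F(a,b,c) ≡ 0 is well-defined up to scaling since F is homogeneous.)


F(9,9,6) ≡ 9 (mod 11); P is NOT on the curve.

Evaluate F(9, 9, 6) term-by-term (mod 11).
  -2*X**2 ↦ -2·81·1·1 = -162
  -3*X*Z ↦ -3·9·1·6 = -162
  -Y*Z ↦ -1·1·9·6 = -54
  -3*Z**2 ↦ -3·1·1·36 = -108
Sum: F(9, 9, 6) = (-162) + (-162) + (-54) + (-108) = -486.
Reducing mod 11: -486 ≡ 9 (mod 11).
Since F(a, b, c) ≡ 9 ≠ 0 (mod 11), P does NOT lie on the curve.


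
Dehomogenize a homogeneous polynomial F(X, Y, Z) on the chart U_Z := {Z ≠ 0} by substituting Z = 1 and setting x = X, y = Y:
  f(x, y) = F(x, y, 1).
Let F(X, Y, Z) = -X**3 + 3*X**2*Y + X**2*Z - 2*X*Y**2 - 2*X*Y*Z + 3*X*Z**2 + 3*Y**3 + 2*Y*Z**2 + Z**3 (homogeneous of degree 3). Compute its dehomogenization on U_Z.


f(x, y) = -x**3 + 3*x**2*y + x**2 - 2*x*y**2 - 2*x*y + 3*x + 3*y**3 + 2*y + 1

On U_Z we set Z = 1. Each monomial c·X^i·Y^j·Z^k in F becomes c·x^i·y^j·1^k = c·x^i·y^j.
Substituting Z = 1: F(X, Y, 1) = -x**3 + 3*x**2*y + x**2 - 2*x*y**2 - 2*x*y + 3*x + 3*y**3 + 2*y + 1.
Note: deg(f) ≤ deg(F) = 3; strict inequality happens when F is divisible by Z (lost terms).


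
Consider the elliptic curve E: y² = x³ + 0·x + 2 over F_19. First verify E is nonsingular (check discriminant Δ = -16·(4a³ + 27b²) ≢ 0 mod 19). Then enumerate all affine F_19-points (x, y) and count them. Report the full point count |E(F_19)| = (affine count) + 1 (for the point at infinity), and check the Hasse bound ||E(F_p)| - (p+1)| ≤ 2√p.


Affine points = {(4, 3), (4, 16), (6, 3), (6, 16), (8, 1), (8, 18), (9, 3), (9, 16), (12, 1), (12, 18), (18, 1), (18, 18)}; affine count = 12; |E(F_19)| = 13.

Discriminant check: Δ ∝ 4a³ + 27b² = 4·0³ + 27·2² = 4·0 + 27·4 ≡ 13 (mod 19). Nonzero ⇒ E is nonsingular.
For each x ∈ F_19, compute rhs = x³ + 0·x + 2 mod 19, then count y ∈ F_19 with y² ≡ rhs.
  x = 0: rhs = 2, matching y values: none (0 points).
  x = 1: rhs = 3, matching y values: none (0 points).
  x = 2: rhs = 10, matching y values: none (0 points).
  x = 3: rhs = 10, matching y values: none (0 points).
  x = 4: rhs = 9, matching y values: 3, 16 (2 points).
  x = 5: rhs = 13, matching y values: none (0 points).
  x = 6: rhs = 9, matching y values: 3, 16 (2 points).
  x = 7: rhs = 3, matching y values: none (0 points).
  x = 8: rhs = 1, matching y values: 1, 18 (2 points).
  x = 9: rhs = 9, matching y values: 3, 16 (2 points).
  x = 10: rhs = 14, matching y values: none (0 points).
  x = 11: rhs = 3, matching y values: none (0 points).
  x = 12: rhs = 1, matching y values: 1, 18 (2 points).
  x = 13: rhs = 14, matching y values: none (0 points).
  x = 14: rhs = 10, matching y values: none (0 points).
  x = 15: rhs = 14, matching y values: none (0 points).
  x = 16: rhs = 13, matching y values: none (0 points).
  x = 17: rhs = 13, matching y values: none (0 points).
  x = 18: rhs = 1, matching y values: 1, 18 (2 points).
Total affine count: 12.
Full point count |E(F_19)| = 12 + 1 = 13.
Hasse bound: |13 − (19+1)| = |-7| = 7 ≤ 2√19 ≈ 8.7178 ✓.


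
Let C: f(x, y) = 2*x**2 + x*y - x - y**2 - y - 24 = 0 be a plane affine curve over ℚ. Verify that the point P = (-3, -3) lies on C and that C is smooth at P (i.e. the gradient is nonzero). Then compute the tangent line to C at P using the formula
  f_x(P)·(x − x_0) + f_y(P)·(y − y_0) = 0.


Tangent line at P: -16*x + 2*y - 42 = 0.

Step 1: f(-3, -3) = 0, so P lies on C.
Step 2: partial derivatives
  f_x(x, y) = 4*x + y - 1, f_y(x, y) = x - 2*y - 1.
  f_x(P) = -16, f_y(P) = 2 (gradient nonzero, so P is smooth).
Step 3: tangent line at P: -16·(x − -3) + 2·(y − -3) = 0.
Expanding: -16*x + 2*y - 42 = 0.


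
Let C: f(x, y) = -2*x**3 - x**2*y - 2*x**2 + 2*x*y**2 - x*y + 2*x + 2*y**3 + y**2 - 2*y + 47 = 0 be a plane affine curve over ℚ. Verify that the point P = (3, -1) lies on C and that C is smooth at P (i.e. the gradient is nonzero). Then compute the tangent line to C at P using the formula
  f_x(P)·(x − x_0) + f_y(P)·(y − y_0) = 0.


Tangent line at P: -55*x - 22*y + 143 = 0.

Step 1: f(3, -1) = 0, so P lies on C.
Step 2: partial derivatives
  f_x(x, y) = -6*x**2 - 2*x*y - 4*x + 2*y**2 - y + 2, f_y(x, y) = -x**2 + 4*x*y - x + 6*y**2 + 2*y - 2.
  f_x(P) = -55, f_y(P) = -22 (gradient nonzero, so P is smooth).
Step 3: tangent line at P: -55·(x − 3) + -22·(y − -1) = 0.
Expanding: -55*x - 22*y + 143 = 0.


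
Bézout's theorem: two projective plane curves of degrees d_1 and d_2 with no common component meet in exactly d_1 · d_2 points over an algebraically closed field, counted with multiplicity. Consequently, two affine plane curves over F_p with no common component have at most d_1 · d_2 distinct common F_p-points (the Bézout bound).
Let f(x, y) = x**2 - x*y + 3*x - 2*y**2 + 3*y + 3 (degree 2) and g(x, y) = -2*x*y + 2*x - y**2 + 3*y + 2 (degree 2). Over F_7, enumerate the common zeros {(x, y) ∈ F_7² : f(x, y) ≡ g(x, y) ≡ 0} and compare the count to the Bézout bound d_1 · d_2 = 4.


Common zeros: {(2, 2)}; count = 1; Bézout bound = 4.

deg(f) = 2, deg(g) = 2, so Bézout bound = 4.
Scan x ∈ F_7. For each x, list the y ∈ F_7 with f(x, y) ≡ 0 and those with g(x, y) ≡ 0 (mod 7); the common zeros in that column are the intersection.
  x = 0: f ≡ 0 at y ∈ ∅; g ≡ 0 at y ∈ ∅; common: ∅.
  x = 1: f ≡ 0 at y ∈ {0, 1}; g ≡ 0 at y ∈ ∅; common: ∅.
  x = 2: f ≡ 0 at y ∈ {2}; g ≡ 0 at y ∈ {2, 4}; common: {2}.
  x = 3: f ≡ 0 at y ∈ {0}; g ≡ 0 at y ∈ ∅; common: ∅.
  x = 4: f ≡ 0 at y ∈ {1, 2}; g ≡ 0 at y ∈ {3, 6}; common: ∅.
  x = 5: f ≡ 0 at y ∈ ∅; g ≡ 0 at y ∈ ∅; common: ∅.
  x = 6: f ≡ 0 at y ∈ ∅; g ≡ 0 at y ∈ {0, 5}; common: ∅.
Collecting: common zeros = {(2, 2)}, so the count is 1.
Comparison with the Bézout bound: 1 ≤ 4 = deg(f)·deg(g), as expected for curves with no common component (the affine F_7-count falls short of the bound because intersections may lie at infinity, over extension fields, or carry multiplicity).
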